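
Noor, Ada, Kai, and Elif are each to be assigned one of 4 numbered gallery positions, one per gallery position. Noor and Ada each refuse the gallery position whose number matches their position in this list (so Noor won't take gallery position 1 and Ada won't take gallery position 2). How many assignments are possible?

14

Let Aᵢ (for i ∈ {1, 2}) be the placements that put person i in their forbidden gallery position. Any j of these fix j positions, leaving (4−j)! ways to fill the rest, and there are C(2,j) ways to pick which j.
By inclusion–exclusion, the number of valid placements is Σ_{j=0}^{2} (−1)^j C(2,j)·(4−j)!.
Computing: 24 − 12 + 2 = 14.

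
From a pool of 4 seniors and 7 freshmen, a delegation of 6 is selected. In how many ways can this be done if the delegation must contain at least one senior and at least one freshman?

Unrestricted: C(11,6) = 462 ways to pick any 6 of the 11.
Selections missing a whole group: no seniors → C(7,6) = 7; no freshmen → C(4,6) = 0.
Both groups omitted at once is impossible, so 462 − 7 = 455.

455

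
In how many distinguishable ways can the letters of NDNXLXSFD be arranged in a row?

The 9 letters of NDNXLXSFD have repeats: D appearing twice, N appearing twice, and X appearing twice.
Dividing 9! = 362880 by 2!·2!·2! = 8 for the repeated letters gives 45360.

45360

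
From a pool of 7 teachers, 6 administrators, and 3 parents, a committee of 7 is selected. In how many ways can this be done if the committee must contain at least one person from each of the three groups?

9569

With no constraint there are C(16,7) = 11440 possible selections.
Selections missing a whole group: no teachers → C(9,7) = 36; no administrators → C(10,7) = 120; no parents → C(13,7) = 1716.
Add back selections omitting two groups (i.e. drawn from a single group): C(7,7) + C(6,7) + C(3,7) = 1.
By inclusion–exclusion: 11440 − 1872 + 1 = 9569.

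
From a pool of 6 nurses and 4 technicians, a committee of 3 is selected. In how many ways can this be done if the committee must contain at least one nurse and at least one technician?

With no constraint there are C(10,3) = 120 possible selections.
Subtract selections that omit an entire group: no nurses → C(4,3) = 4; no technicians → C(6,3) = 20.
Both groups omitted at once is impossible, so 120 − 24 = 96.

96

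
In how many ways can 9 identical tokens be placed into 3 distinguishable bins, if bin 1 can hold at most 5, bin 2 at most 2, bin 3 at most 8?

17

By stars and bars, unrestricted non-negative solutions to x_1+…+x_3 = 9 number C(9+2,2) = 55.
Subtract solutions that violate a single cap (substitute x_i' = x_i − (cap_i+1)): x_1 ≥ 6 gives C(5,2) = 10; x_2 ≥ 3 gives C(8,2) = 28; x_3 ≥ 9 gives C(2,2) = 1. Together 39.
Add back pairs where two caps are both exceeded: 1 + 0 + 0 = 1.
By inclusion–exclusion the count is 55 − 39 + 1 = 17.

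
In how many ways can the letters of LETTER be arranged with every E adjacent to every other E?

60

Treat the 2 copies of E as a single block. The multiset to arrange is then {EE, L, R, T, T}, 5 items in all.
That gives (5)!/(2!) = 60 arrangements.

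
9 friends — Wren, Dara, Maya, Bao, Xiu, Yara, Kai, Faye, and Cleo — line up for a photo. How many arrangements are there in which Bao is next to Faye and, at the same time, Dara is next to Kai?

20160

Treat {Bao,Faye} as one block (2 orders) and {Dara,Kai} as another (2 orders).
That leaves 7 units to arrange: 2 × 2 × 7! = 4 × 5040 = 20160.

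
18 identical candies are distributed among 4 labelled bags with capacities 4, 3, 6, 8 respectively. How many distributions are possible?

20

By stars and bars, unrestricted non-negative solutions to x_1+…+x_4 = 18 number C(18+3,3) = 1330.
Subtract solutions that violate a single cap (substitute x_i' = x_i − (cap_i+1)): x_1 ≥ 5 gives C(16,3) = 560; x_2 ≥ 4 gives C(17,3) = 680; x_3 ≥ 7 gives C(14,3) = 364; x_4 ≥ 9 gives C(12,3) = 220. Together 1824.
Add back pairs where two caps are both exceeded: 220 + 84 + 35 + 120 + 56 + 10 = 525.
Subtract triples: 10 + 1 + 0 + 0 = 11.
By inclusion–exclusion the count is 1330 − 1824 + 525 − 11 = 20.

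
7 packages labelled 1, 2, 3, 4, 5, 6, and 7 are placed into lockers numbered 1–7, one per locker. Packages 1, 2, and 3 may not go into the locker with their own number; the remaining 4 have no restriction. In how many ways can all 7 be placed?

3216

Let Aᵢ (for i ∈ {1, 2, 3}) be the placements that put package i in its forbidden locker. Any j of these fix j positions, leaving (7−j)! ways to fill the rest, and there are C(3,j) ways to pick which j.
By inclusion–exclusion, the number of valid placements is Σ_{j=0}^{3} (−1)^j C(3,j)·(7−j)!.
Computing: 5040 − 2160 + 360 − 24 = 3216.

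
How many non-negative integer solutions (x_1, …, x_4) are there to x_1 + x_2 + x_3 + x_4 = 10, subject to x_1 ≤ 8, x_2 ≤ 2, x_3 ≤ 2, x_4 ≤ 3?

Ignoring the caps, the number of non-negative solutions to x_1+…+x_4 = 10 is C(13,3) = 286.
Subtract solutions that violate a single cap (substitute x_i' = x_i − (cap_i+1)): x_1 ≥ 9 gives C(4,3) = 4; x_2 ≥ 3 gives C(10,3) = 120; x_3 ≥ 3 gives C(10,3) = 120; x_4 ≥ 4 gives C(9,3) = 84. Together 328.
Add back pairs where two caps are both exceeded: 0 + 0 + 0 + 35 + 20 + 20 = 75.
Subtract triples: 0 + 0 + 0 + 1 = 1.
By inclusion–exclusion the count is 286 − 328 + 75 − 1 = 32.

32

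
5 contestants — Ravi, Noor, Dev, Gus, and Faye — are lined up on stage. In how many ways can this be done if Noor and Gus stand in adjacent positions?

Treat {Noor, Gus} as a single unit. There are 4 units to order, and the pair itself can be ordered 2 ways.
So the count is 2·(4)! = 48.

48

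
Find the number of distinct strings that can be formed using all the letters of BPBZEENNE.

15120

Letter multiplicities in BPBZEENNE: B×2, E×3, N×2, P×1, Z×1.
So there are 9! / (3!·2!·2!) = 15120 distinguishable arrangements.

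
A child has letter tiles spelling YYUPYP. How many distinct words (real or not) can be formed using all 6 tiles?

60

Letter multiplicities in YYUPYP: P×2, U×1, Y×3.
Dividing 6! = 720 by 3!·2! = 12 for the repeated letters gives 60.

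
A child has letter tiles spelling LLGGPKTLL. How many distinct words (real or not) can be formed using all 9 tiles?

Letter multiplicities in LLGGPKTLL: G×2, K×1, L×4, P×1, T×1.
So there are 9! / (4!·2!) = 7560 distinguishable arrangements.

7560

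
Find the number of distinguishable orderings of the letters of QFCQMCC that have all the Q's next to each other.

Treat the 2 copies of Q as a single block. The multiset to arrange is then {QQ, C, C, C, F, M}, 6 items in all.
That gives (6)!/(3!) = 120 arrangements.

120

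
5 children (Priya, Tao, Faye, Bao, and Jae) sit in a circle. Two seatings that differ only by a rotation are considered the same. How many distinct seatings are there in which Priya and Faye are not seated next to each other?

12

All circular seatings of 5 people number (4)! = 24.
Those with Priya next to Faye: fuse the pair into one unit and seat 4 units around a circle — 2·(3)! = 12.
Subtracting, 24 − 12 = 12.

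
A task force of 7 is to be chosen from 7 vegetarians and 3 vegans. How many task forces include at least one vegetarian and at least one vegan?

Total 7-person selections from all 10: C(10,7) = 120.
Subtract selections that omit an entire group: no vegetarians → C(3,7) = 0; no vegans → C(7,7) = 1.
Both groups omitted at once is impossible, so 120 − 1 = 119.

119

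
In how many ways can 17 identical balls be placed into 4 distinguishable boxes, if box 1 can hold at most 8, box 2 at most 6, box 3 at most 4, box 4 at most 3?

34

Ignoring the caps, the number of non-negative solutions to x_1+…+x_4 = 17 is C(20,3) = 1140.
Subtract solutions that violate a single cap (substitute x_i' = x_i − (cap_i+1)): x_1 ≥ 9 gives C(11,3) = 165; x_2 ≥ 7 gives C(13,3) = 286; x_3 ≥ 5 gives C(15,3) = 455; x_4 ≥ 4 gives C(16,3) = 560. Together 1466.
Add back pairs where two caps are both exceeded: 4 + 20 + 35 + 56 + 84 + 165 = 364.
Subtract triples: 0 + 0 + 0 + 4 = 4.
By inclusion–exclusion the count is 1140 − 1466 + 364 − 4 = 34.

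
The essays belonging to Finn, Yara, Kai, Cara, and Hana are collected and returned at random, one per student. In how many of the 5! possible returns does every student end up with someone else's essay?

44

Count assignments avoiding every fixed point. For any j of the 5 students fixed to their own essay, the other 5−j can be arranged in (5−j)! ways.
By inclusion–exclusion this is Σ_{j=0}^{5} (−1)^j C(5,j)·(5−j)!.
Computing: 120 − 120 + 60 − 20 + 5 − 1 = 44.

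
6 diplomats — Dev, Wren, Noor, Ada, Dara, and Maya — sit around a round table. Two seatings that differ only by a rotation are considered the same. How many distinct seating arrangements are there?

Fix one person's seat to break rotational symmetry; the remaining 5 people can be arranged in (5)! = 120 ways.

120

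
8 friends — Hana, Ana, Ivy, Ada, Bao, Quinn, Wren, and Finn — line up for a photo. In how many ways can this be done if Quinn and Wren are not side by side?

30240

Of the 8! = 40320 arrangements, those with Quinn and Wren adjacent number 2 × 7! = 10080 (treat the pair as a block with 2 internal orders).
So 40320 − 10080 = 30240 arrangements keep them apart.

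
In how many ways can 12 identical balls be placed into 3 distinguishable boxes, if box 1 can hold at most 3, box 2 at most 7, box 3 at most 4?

6

Without the upper bounds there are C(14,2) = 91 ways to split 12 among 3 boxes.
Subtract solutions that violate a single cap (substitute x_i' = x_i − (cap_i+1)): x_1 ≥ 4 gives C(10,2) = 45; x_2 ≥ 8 gives C(6,2) = 15; x_3 ≥ 5 gives C(9,2) = 36. Together 96.
Add back pairs where two caps are both exceeded: 1 + 10 + 0 = 11.
By inclusion–exclusion the count is 91 − 96 + 11 = 6.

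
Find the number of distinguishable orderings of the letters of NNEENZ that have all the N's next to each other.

12

Treat the 3 copies of N as a single block. The multiset to arrange is then {NNN, E, E, Z}, 4 items in all.
That gives (4)!/(2!) = 12 arrangements.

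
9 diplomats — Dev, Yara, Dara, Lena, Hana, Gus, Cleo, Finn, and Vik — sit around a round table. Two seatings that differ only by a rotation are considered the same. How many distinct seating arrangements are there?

Around a circle, 9 distinct people have 9!/9 = (8)! = 40320 rotationally distinct seatings.

40320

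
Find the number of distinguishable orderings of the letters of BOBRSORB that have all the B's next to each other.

180

Treat the 3 copies of B as a single block. The multiset to arrange is then {BBB, O, O, R, R, S}, 6 items in all.
That gives (6)!/(2!·2!) = 180 arrangements.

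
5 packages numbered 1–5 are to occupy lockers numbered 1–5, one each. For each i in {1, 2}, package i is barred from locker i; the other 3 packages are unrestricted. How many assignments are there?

78

Let Aᵢ (for i ∈ {1, 2}) be the placements that put package i in its forbidden locker. Any j of these fix j positions, leaving (5−j)! ways to fill the rest, and there are C(2,j) ways to pick which j.
By inclusion–exclusion, the number of valid placements is Σ_{j=0}^{2} (−1)^j C(2,j)·(5−j)!.
Computing: 120 − 48 + 6 = 78.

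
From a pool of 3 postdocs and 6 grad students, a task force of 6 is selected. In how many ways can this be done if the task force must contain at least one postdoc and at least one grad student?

83

With no constraint there are C(9,6) = 84 possible selections.
Selections missing a whole group: no postdocs → C(6,6) = 1; no grad students → C(3,6) = 0.
Both groups omitted at once is impossible, so 84 − 1 = 83.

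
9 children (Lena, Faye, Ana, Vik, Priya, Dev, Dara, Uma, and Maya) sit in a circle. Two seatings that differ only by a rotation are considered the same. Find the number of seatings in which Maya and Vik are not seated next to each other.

Without the restriction there are (8)! = 40320 seatings.
Seatings with Maya beside Vik: treat them as a block with 2 internal orders, giving 2 × (7)! = 10080.
Subtracting, 40320 − 10080 = 30240.

30240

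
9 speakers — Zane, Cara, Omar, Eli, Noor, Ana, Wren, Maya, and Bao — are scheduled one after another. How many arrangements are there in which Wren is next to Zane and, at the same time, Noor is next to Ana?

Treat {Wren,Zane} as one block (2 orders) and {Noor,Ana} as another (2 orders).
That leaves 7 units to arrange: 2 × 2 × 7! = 4 × 5040 = 20160.

20160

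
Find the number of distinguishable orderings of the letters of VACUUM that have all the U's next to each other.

120

Treat the 2 copies of U as a single block. The multiset to arrange is then {UU, A, C, M, V}, 5 items in all.
All 5 items are distinct, so there are (5)! = 120 arrangements.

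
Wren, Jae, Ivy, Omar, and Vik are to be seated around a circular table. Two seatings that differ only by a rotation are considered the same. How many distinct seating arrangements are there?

Fix one person's seat to break rotational symmetry; the remaining 4 people can be arranged in (4)! = 24 ways.

24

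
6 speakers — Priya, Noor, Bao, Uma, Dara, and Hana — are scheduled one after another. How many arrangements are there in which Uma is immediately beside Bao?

240

Treat {Uma, Bao} as a single unit. There are 5 units to order, and the pair itself can be ordered 2 ways.
That gives 2 × 5! = 2 × 120 = 240.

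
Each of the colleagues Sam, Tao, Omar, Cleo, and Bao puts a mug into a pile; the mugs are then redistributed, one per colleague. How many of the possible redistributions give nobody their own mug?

44

This is the derangement count D_5: permutations of 5 items with no fixed point.
By inclusion–exclusion this is Σ_{j=0}^{5} (−1)^j C(5,j)·(5−j)!.
Computing: 120 − 120 + 60 − 20 + 5 − 1 = 44.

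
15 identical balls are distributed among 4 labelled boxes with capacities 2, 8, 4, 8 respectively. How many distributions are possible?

Ignoring the caps, the number of non-negative solutions to x_1+…+x_4 = 15 is C(18,3) = 816.
Subtract solutions that violate a single cap (substitute x_i' = x_i − (cap_i+1)): x_1 ≥ 3 gives C(15,3) = 455; x_2 ≥ 9 gives C(9,3) = 84; x_3 ≥ 5 gives C(13,3) = 286; x_4 ≥ 9 gives C(9,3) = 84. Together 909.
Add back pairs where two caps are both exceeded: 20 + 120 + 20 + 4 + 0 + 4 = 168.
By inclusion–exclusion the count is 816 − 909 + 168 = 75.

75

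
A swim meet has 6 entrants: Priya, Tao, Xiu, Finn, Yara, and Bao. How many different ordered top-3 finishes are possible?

This is an ordered selection of 3 from 6: P(6,3).
That gives 6 × 5 × 4 = 120.

120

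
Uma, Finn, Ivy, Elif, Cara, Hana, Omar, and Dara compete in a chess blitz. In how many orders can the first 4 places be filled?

1680

There are 8 choices for 1st place, 7 for 2nd, and so on down to 5 for position 4.
That gives 8 × 7 × 6 × 5 = 1680.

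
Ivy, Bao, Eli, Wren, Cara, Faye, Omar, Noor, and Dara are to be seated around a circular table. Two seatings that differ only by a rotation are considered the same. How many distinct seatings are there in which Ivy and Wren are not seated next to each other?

All circular seatings of 9 people number (8)! = 40320.
Those with Ivy next to Wren: fuse the pair into one unit and seat 8 units around a circle — 2·(7)! = 10080.
Subtracting, 40320 − 10080 = 30240.

30240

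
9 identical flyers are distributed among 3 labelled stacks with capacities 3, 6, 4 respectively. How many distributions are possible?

Without the upper bounds there are C(11,2) = 55 ways to split 9 among 3 stacks.
Subtract solutions that violate a single cap (substitute x_i' = x_i − (cap_i+1)): x_1 ≥ 4 gives C(7,2) = 21; x_2 ≥ 7 gives C(4,2) = 6; x_3 ≥ 5 gives C(6,2) = 15. Together 42.
Add back pairs where two caps are both exceeded: 0 + 1 + 0 = 1.
By inclusion–exclusion the count is 55 − 42 + 1 = 14.

14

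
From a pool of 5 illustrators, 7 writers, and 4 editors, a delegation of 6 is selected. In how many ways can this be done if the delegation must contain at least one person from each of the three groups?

6545

Unrestricted: C(16,6) = 8008 ways to pick any 6 of the 16.
Selections missing a whole group: no illustrators → C(11,6) = 462; no writers → C(9,6) = 84; no editors → C(12,6) = 924.
Add back selections omitting two groups (i.e. drawn from a single group): C(5,6) + C(7,6) + C(4,6) = 7.
By inclusion–exclusion: 8008 − 1470 + 7 = 6545.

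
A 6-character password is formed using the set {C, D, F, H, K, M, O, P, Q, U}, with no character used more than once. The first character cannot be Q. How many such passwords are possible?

The first character has 10−1 = 9 choices (anything except Q).
The remaining 5 characters are filled from the other 9 symbols without repetition: 9 × 8 × 7 × 6 × 5 = 15120.
Total: 9 × 15120 = 136080.

136080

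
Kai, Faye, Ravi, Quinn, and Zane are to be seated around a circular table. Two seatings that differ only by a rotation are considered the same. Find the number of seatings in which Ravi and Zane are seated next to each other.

Glue Ravi and Zane into a block (2 internal orders). Seating 4 units around a circle gives (3)! arrangements.
So 2 × (3)! = 2 × 6 = 12.

12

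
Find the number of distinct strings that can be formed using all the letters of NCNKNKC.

The 7 letters of NCNKNKC have repeats: C appearing twice, K appearing twice, and N appearing 3 times.
The number of distinct arrangements is 7!/(3!·2!·2!) = 5040/24 = 210.

210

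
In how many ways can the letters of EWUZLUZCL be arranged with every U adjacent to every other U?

10080

Treat the 2 copies of U as a single block. The multiset to arrange is then {UU, C, E, L, L, W, Z, Z}, 8 items in all.
That gives (8)!/(2!·2!) = 10080 arrangements.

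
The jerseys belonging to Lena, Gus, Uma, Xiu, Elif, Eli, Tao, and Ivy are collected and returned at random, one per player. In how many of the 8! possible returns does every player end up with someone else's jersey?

14833

Count assignments avoiding every fixed point. For any j of the 8 players fixed to their old jersey, the other 8−j can be arranged in (8−j)! ways.
By inclusion–exclusion this is Σ_{j=0}^{8} (−1)^j C(8,j)·(8−j)!.
Computing: 40320 − 40320 + 20160 − 6720 + 1680 − 336 + 56 − 8 + 1 = 14833.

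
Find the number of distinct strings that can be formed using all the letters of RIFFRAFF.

Letter multiplicities in RIFFRAFF: A×1, F×4, I×1, R×2.
Dividing 8! = 40320 by 4!·2! = 48 for the repeated letters gives 840.

840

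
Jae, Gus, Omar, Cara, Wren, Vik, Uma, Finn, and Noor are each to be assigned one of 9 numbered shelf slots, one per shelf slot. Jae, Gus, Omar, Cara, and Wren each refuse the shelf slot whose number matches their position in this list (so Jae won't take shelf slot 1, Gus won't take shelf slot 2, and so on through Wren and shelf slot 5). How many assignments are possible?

205056

Let Aᵢ (for 1 ≤ i ≤ 5) be the placements that put person i in their forbidden shelf slot. Any j of these fix j positions, leaving (9−j)! ways to fill the rest, and there are C(5,j) ways to pick which j.
By inclusion–exclusion, the number of valid placements is Σ_{j=0}^{5} (−1)^j C(5,j)·(9−j)!.
Computing: 362880 − 201600 + 50400 − 7200 + 600 − 24 = 205056.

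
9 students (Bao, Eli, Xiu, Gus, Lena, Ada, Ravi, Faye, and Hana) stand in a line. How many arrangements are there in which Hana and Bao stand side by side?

Place the 7 others and the Hana-Bao pair as 8 objects in a line; the pair has 2 internal arrangements.
That gives 2 × 8! = 2 × 40320 = 80640.

80640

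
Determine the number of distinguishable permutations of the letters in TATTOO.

60

TATTOO has 6 letters with O appearing twice and T appearing 3 times.
Dividing 6! = 720 by 3!·2! = 12 for the repeated letters gives 60.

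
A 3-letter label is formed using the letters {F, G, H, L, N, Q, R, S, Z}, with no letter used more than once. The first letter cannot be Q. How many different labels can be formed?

The first letter has 9−1 = 8 choices (anything except Q).
The remaining 2 letters are filled from the other 8 symbols without repetition: 8 × 7 = 56.
Total: 8 × 56 = 448.

448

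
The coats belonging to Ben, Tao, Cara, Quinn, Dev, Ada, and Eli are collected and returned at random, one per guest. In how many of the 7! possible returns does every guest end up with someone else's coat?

1854

Let Aᵢ be the assignments in which guest i gets their own coat. We want the size of the complement of A₁∪…∪A_7.
By inclusion–exclusion this is Σ_{j=0}^{7} (−1)^j C(7,j)·(7−j)!.
Computing: 5040 − 5040 + 2520 − 840 + 210 − 42 + 7 − 1 = 1854.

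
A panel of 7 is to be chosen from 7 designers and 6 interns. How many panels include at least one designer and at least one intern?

1715

With no constraint there are C(13,7) = 1716 possible selections.
Subtract selections that omit an entire group: no designers → C(6,7) = 0; no interns → C(7,7) = 1.
Both groups omitted at once is impossible, so 1716 − 1 = 1715.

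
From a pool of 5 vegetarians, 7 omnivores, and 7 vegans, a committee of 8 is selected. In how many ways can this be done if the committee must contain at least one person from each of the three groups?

71589

Unrestricted: C(19,8) = 75582 ways to pick any 8 of the 19.
Selections missing a whole group: no vegetarians → C(14,8) = 3003; no omnivores → C(12,8) = 495; no vegans → C(12,8) = 495.
Add back selections omitting two groups (i.e. drawn from a single group): C(5,8) + C(7,8) + C(7,8) = 0.
By inclusion–exclusion: 75582 − 3993 + 0 = 71589.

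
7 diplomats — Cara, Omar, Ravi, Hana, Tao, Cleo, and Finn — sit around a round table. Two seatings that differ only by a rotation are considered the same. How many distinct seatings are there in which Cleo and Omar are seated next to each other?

240

Treat {Cleo, Omar} as one unit (2 internal orders) and seat the resulting 6 units around the table: (5)! circular arrangements.
So 2 × (5)! = 2 × 120 = 240.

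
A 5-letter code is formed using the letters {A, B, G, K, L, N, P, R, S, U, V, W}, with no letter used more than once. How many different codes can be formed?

95040

Choose and order 5 of the 12 symbols: the first letter has 12 options, the next 11, and so on down to 8.
That product is 12 × 11 × 10 × 9 × 8 = 95040.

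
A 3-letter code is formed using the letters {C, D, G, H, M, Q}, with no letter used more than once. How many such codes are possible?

With no repetition, fill the 3 letters in order: 6 choices, then 5, down to 4.
6 × 5 × 4 = 120.

120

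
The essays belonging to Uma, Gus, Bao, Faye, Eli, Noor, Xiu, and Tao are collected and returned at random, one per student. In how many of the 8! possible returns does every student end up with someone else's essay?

14833

This is the derangement count D_8: permutations of 8 items with no fixed point.
By inclusion–exclusion this is Σ_{j=0}^{8} (−1)^j C(8,j)·(8−j)!.
Computing: 40320 − 40320 + 20160 − 6720 + 1680 − 336 + 56 − 8 + 1 = 14833.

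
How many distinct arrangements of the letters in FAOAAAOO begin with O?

105

With the first slot taken by O, it remains to arrange the other 7 letters (FAAAAOO).
Those 7 letters have A appearing 4 times and O appearing twice, giving (7)!/(4!·2!) = 105.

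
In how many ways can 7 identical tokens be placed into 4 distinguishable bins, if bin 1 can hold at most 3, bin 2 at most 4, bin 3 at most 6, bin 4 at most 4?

Without the upper bounds there are C(10,3) = 120 ways to split 7 among 4 bins.
Subtract solutions that violate a single cap (substitute x_i' = x_i − (cap_i+1)): x_1 ≥ 4 gives C(6,3) = 20; x_2 ≥ 5 gives C(5,3) = 10; x_3 ≥ 7 gives C(3,3) = 1; x_4 ≥ 5 gives C(5,3) = 10. Together 41.
No two caps can be exceeded simultaneously, so the pair terms are all 0.
By inclusion–exclusion the count is 120 − 41 + 0 = 79.

79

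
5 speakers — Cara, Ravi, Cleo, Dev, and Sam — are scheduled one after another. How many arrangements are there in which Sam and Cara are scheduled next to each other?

Glue Sam and Cara into one block (2 internal orders), leaving 4 units to arrange in a row.
So the count is 2·(4)! = 48.

48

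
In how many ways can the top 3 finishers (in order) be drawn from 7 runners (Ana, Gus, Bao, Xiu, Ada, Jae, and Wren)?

210

This is an ordered selection of 3 from 7: P(7,3).
That gives 7 × 6 × 5 = 210.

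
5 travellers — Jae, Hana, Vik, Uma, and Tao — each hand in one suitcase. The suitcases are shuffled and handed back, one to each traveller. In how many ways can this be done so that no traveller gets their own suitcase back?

44

This is the derangement count D_5: permutations of 5 items with no fixed point.
By inclusion–exclusion this is Σ_{j=0}^{5} (−1)^j C(5,j)·(5−j)!.
Computing: 120 − 120 + 60 − 20 + 5 − 1 = 44.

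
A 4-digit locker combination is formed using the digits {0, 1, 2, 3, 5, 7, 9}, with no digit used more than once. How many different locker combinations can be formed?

With no repetition, fill the 4 digits in order: 7 choices, then 6, down to 4.
That product is 7 × 6 × 5 × 4 = 840.

840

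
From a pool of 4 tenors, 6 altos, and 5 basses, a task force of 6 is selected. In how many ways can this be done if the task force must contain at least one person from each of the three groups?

Unrestricted: C(15,6) = 5005 ways to pick any 6 of the 15.
Subtract selections that omit an entire group: no tenors → C(11,6) = 462; no altos → C(9,6) = 84; no basses → C(10,6) = 210.
Add back selections omitting two groups (i.e. drawn from a single group): C(4,6) + C(6,6) + C(5,6) = 1.
By inclusion–exclusion: 5005 − 756 + 1 = 4250.

4250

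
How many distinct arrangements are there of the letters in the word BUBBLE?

BUBBLE has 6 letters with B appearing 3 times.
So there are 6! / (3!) = 120 distinguishable arrangements.

120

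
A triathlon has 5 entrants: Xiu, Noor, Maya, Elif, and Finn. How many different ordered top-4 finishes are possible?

There are 5 choices for 1st place, 4 for 2nd, and so on down to 2 for position 4.
That gives 5 × 4 × 3 × 2 = 120.

120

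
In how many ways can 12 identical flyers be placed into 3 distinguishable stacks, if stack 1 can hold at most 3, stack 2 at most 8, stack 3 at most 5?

14

Ignoring the caps, the number of non-negative solutions to x_1+…+x_3 = 12 is C(14,2) = 91.
Subtract solutions that violate a single cap (substitute x_i' = x_i − (cap_i+1)): x_1 ≥ 4 gives C(10,2) = 45; x_2 ≥ 9 gives C(5,2) = 10; x_3 ≥ 6 gives C(8,2) = 28. Together 83.
Add back pairs where two caps are both exceeded: 0 + 6 + 0 = 6.
By inclusion–exclusion the count is 91 − 83 + 6 = 14.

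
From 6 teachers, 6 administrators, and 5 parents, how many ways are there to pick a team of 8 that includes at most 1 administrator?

Split by how many administrators are chosen (0 through 1).
Sum: C(6,0)·C(11,8) + C(6,1)·C(11,7) = 165 + 1980 = 2145.

2145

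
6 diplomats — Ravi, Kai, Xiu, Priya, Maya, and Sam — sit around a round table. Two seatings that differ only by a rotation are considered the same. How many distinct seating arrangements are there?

120

Fix one person's seat to break rotational symmetry; the remaining 5 people can be arranged in (5)! = 120 ways.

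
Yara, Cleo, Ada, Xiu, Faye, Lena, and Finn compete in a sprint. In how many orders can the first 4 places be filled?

840

There are 7 choices for 1st place, 6 for 2nd, and so on down to 4 for position 4.
That gives 7 × 6 × 5 × 4 = 840.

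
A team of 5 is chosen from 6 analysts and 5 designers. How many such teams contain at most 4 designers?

Split by how many designers are chosen (0 through 4).
Sum: C(5,0)·C(6,5) + C(5,1)·C(6,4) + C(5,2)·C(6,3) + C(5,3)·C(6,2) + C(5,4)·C(6,1) = 6 + 75 + 200 + 150 + 30 = 461.

461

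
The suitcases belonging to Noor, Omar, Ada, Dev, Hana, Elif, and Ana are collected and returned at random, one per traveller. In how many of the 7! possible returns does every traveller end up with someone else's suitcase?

1854

Count assignments avoiding every fixed point. For any j of the 7 travellers fixed to their own suitcase, the other 7−j can be arranged in (7−j)! ways.
By inclusion–exclusion this is Σ_{j=0}^{7} (−1)^j C(7,j)·(7−j)!.
Computing: 5040 − 5040 + 2520 − 840 + 210 − 42 + 7 − 1 = 1854.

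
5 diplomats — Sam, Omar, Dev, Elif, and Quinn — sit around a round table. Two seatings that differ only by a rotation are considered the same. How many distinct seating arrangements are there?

24

Seat Sam anywhere (absorbing the rotational symmetry), then permute the other 4: (4)! = 24.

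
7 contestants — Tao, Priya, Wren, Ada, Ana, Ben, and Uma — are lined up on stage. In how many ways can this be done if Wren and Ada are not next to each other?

There are 7! = 5040 arrangements in all. If Wren and Ada are adjacent, merging them into one block gives 2·(6)! = 1440 arrangements.
Complementary counting: 5040 − 1440 = 3600.

3600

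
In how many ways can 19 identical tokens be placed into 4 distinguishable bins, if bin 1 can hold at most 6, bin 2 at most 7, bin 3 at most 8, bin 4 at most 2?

Without the upper bounds there are C(22,3) = 1540 ways to split 19 among 4 bins.
Subtract solutions that violate a single cap (substitute x_i' = x_i − (cap_i+1)): x_1 ≥ 7 gives C(15,3) = 455; x_2 ≥ 8 gives C(14,3) = 364; x_3 ≥ 9 gives C(13,3) = 286; x_4 ≥ 3 gives C(19,3) = 969. Together 2074.
Add back pairs where two caps are both exceeded: 35 + 20 + 220 + 10 + 165 + 120 = 570.
Subtract triples: 0 + 4 + 1 + 0 = 5.
By inclusion–exclusion the count is 1540 − 2074 + 570 − 5 = 31.

31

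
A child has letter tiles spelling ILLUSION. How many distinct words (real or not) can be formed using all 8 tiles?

The 8 letters of ILLUSION have repeats: I appearing twice and L appearing twice.
Dividing 8! = 40320 by 2!·2! = 4 for the repeated letters gives 10080.

10080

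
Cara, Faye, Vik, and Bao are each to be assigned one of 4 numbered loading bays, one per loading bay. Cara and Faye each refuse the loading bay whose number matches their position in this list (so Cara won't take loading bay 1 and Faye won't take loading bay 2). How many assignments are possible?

14

Let Aᵢ (for i ∈ {1, 2}) be the placements that put person i in their forbidden loading bay. Any j of these fix j positions, leaving (4−j)! ways to fill the rest, and there are C(2,j) ways to pick which j.
By inclusion–exclusion, the number of valid placements is Σ_{j=0}^{2} (−1)^j C(2,j)·(4−j)!.
Computing: 24 − 12 + 2 = 14.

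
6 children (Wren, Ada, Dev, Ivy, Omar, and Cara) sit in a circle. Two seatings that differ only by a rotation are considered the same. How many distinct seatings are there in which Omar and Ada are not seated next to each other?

72

Without the restriction there are (5)! = 120 seatings.
Those with Omar next to Ada: fuse the pair into one unit and seat 5 units around a circle — 2·(4)! = 48.
Subtracting, 120 − 48 = 72.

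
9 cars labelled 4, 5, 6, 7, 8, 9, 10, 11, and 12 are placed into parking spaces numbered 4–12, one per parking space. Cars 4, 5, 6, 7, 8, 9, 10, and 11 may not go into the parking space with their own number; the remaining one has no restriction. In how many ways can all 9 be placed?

148329

Let Aᵢ (for 4 ≤ i ≤ 11) be the placements that put car i in its forbidden parking space. Any j of these fix j positions, leaving (9−j)! ways to fill the rest, and there are C(8,j) ways to pick which j.
By inclusion–exclusion, the number of valid placements is Σ_{j=0}^{8} (−1)^j C(8,j)·(9−j)!.
Computing: 362880 − 322560 + 141120 − 40320 + 8400 − 1344 + 168 − 16 + 1 = 148329.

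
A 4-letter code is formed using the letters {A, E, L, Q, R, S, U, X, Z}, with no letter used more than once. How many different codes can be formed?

With no repetition, fill the 4 letters in order: 9 choices, then 8, down to 6.
9 × 8 × 7 × 6 = 3024.

3024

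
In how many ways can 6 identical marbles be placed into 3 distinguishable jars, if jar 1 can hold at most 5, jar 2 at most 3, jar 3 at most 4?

18

By stars and bars, unrestricted non-negative solutions to x_1+…+x_3 = 6 number C(6+2,2) = 28.
Subtract solutions that violate a single cap (substitute x_i' = x_i − (cap_i+1)): x_1 ≥ 6 gives C(2,2) = 1; x_2 ≥ 4 gives C(4,2) = 6; x_3 ≥ 5 gives C(3,2) = 3. Together 10.
No two caps can be exceeded simultaneously, so the pair terms are all 0.
By inclusion–exclusion the count is 28 − 10 + 0 = 18.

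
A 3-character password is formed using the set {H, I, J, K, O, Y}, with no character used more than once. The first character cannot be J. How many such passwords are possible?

100

The first character has 6−1 = 5 choices (anything except J).
The remaining 2 characters are filled from the other 5 symbols without repetition: 5 × 4 = 20.
Total: 5 × 20 = 100.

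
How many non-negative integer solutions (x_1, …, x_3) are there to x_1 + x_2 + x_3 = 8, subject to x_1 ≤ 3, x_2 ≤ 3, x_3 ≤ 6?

Without the upper bounds there are C(10,2) = 45 ways to split 8 among 3 variables.
Subtract solutions that violate a single cap (substitute x_i' = x_i − (cap_i+1)): x_1 ≥ 4 gives C(6,2) = 15; x_2 ≥ 4 gives C(6,2) = 15; x_3 ≥ 7 gives C(3,2) = 3. Together 33.
Add back pairs where two caps are both exceeded: 1 + 0 + 0 = 1.
By inclusion–exclusion the count is 45 − 33 + 1 = 13.

13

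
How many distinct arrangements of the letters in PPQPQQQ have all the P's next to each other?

Treat the 3 copies of P as a single block. The multiset to arrange is then {PPP, Q, Q, Q, Q}, 5 items in all.
That gives (5)!/(4!) = 5 arrangements.

5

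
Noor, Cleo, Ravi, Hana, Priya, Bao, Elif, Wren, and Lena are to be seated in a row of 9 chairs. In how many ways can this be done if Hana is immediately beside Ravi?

Glue Hana and Ravi into one block (2 internal orders), leaving 8 units to arrange in a row.
That gives 2 × 8! = 2 × 40320 = 80640.

80640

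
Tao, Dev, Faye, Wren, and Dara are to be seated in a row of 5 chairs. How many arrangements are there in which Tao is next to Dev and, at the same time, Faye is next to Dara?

Treat {Tao,Dev} as one block (2 orders) and {Faye,Dara} as another (2 orders).
That leaves 3 units to arrange: 2 × 2 × 3! = 4 × 6 = 24.

24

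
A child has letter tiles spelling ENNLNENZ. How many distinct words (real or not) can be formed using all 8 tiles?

840

Letter multiplicities in ENNLNENZ: E×2, L×1, N×4, Z×1.
The number of distinct arrangements is 8!/(4!·2!) = 40320/48 = 840.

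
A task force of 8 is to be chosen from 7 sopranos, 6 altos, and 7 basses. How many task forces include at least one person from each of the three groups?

With no constraint there are C(20,8) = 125970 possible selections.
Subtract selections that omit an entire group: no sopranos → C(13,8) = 1287; no altos → C(14,8) = 3003; no basses → C(13,8) = 1287.
Add back selections omitting two groups (i.e. drawn from a single group): C(7,8) + C(6,8) + C(7,8) = 0.
By inclusion–exclusion: 125970 − 5577 + 0 = 120393.

120393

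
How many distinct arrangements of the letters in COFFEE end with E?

60

Fix E in the last position and arrange the remaining 5 letters.
Those 5 letters have F appearing twice, giving (5)!/(2!) = 60.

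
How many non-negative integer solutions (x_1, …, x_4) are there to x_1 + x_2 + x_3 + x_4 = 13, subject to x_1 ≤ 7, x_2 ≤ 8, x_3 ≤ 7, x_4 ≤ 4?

250

Ignoring the caps, the number of non-negative solutions to x_1+…+x_4 = 13 is C(16,3) = 560.
Subtract solutions that violate a single cap (substitute x_i' = x_i − (cap_i+1)): x_1 ≥ 8 gives C(8,3) = 56; x_2 ≥ 9 gives C(7,3) = 35; x_3 ≥ 8 gives C(8,3) = 56; x_4 ≥ 5 gives C(11,3) = 165. Together 312.
Add back pairs where two caps are both exceeded: 0 + 0 + 1 + 0 + 0 + 1 = 2.
By inclusion–exclusion the count is 560 − 312 + 2 = 250.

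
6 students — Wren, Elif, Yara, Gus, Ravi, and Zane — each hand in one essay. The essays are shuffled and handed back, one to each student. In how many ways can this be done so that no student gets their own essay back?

265

This is the derangement count D_6: permutations of 6 items with no fixed point.
By inclusion–exclusion this is Σ_{j=0}^{6} (−1)^j C(6,j)·(6−j)!.
Computing: 720 − 720 + 360 − 120 + 30 − 6 + 1 = 265.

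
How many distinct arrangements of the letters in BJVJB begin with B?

With the first slot taken by B, it remains to arrange the other 4 letters (JVJB).
Those 4 letters have J appearing twice, giving (4)!/(2!) = 12.

12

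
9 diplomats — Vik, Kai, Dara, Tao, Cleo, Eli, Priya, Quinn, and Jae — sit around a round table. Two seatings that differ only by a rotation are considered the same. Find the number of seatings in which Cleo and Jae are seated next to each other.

Glue Cleo and Jae into a block (2 internal orders). Seating 8 units around a circle gives (7)! arrangements.
So 2 × (7)! = 2 × 5040 = 10080.

10080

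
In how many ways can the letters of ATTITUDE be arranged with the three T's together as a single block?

720

Treat the 3 copies of T as a single block. The multiset to arrange is then {TTT, A, D, E, I, U}, 6 items in all.
All 6 items are distinct, so there are (6)! = 720 arrangements.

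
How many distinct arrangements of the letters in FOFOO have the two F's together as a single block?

Treat the 2 copies of F as a single block. The multiset to arrange is then {FF, O, O, O}, 4 items in all.
That gives (4)!/(3!) = 4 arrangements.

4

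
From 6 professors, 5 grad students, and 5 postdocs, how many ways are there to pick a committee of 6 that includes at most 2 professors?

4872

Split by how many professors are chosen (0 through 2).
Sum: C(6,0)·C(10,6) + C(6,1)·C(10,5) + C(6,2)·C(10,4) = 210 + 1512 + 3150 = 4872.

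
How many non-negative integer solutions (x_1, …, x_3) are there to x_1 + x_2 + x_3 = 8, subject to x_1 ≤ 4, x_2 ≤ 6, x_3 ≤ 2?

By stars and bars, unrestricted non-negative solutions to x_1+…+x_3 = 8 number C(8+2,2) = 45.
Subtract solutions that violate a single cap (substitute x_i' = x_i − (cap_i+1)): x_1 ≥ 5 gives C(5,2) = 10; x_2 ≥ 7 gives C(3,2) = 3; x_3 ≥ 3 gives C(7,2) = 21. Together 34.
Add back pairs where two caps are both exceeded: 0 + 1 + 0 = 1.
By inclusion–exclusion the count is 45 − 34 + 1 = 12.

12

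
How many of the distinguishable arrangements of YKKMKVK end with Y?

With the last slot taken by Y, it remains to arrange the other 6 letters (KKMKVK).
Those 6 letters have K appearing 4 times, giving (6)!/(4!) = 30.

30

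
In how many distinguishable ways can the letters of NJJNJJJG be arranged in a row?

Letter multiplicities in NJJNJJJG: G×1, J×5, N×2.
Dividing 8! = 40320 by 5!·2! = 240 for the repeated letters gives 168.

168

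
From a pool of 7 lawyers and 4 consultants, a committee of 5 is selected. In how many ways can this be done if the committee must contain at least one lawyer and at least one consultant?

Unrestricted: C(11,5) = 462 ways to pick any 5 of the 11.
Selections missing a whole group: no lawyers → C(4,5) = 0; no consultants → C(7,5) = 21.
Both groups omitted at once is impossible, so 462 − 21 = 441.

441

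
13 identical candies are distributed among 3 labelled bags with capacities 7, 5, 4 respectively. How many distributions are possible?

10

Without the upper bounds there are C(15,2) = 105 ways to split 13 among 3 bags.
Subtract solutions that violate a single cap (substitute x_i' = x_i − (cap_i+1)): x_1 ≥ 8 gives C(7,2) = 21; x_2 ≥ 6 gives C(9,2) = 36; x_3 ≥ 5 gives C(10,2) = 45. Together 102.
Add back pairs where two caps are both exceeded: 0 + 1 + 6 = 7.
By inclusion–exclusion the count is 105 − 102 + 7 = 10.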